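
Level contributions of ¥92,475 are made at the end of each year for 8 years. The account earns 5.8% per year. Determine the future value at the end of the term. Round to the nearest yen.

This is an ordinary annuity: 8 deposits of ¥92,475 at the end of each year.
Periodic rate r = 0.058 per year.
FV = PMT × [((1+r)^n − 1)/r] = 92,475 × [(1+r)^8 − 1] / r = ¥908,724

¥908,724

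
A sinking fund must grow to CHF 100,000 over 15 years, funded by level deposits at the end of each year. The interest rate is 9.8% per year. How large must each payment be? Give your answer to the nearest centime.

CHF 3,197.64

Level ordinary annuity; solve FV = PMT × [((1+r)^n − 1)/r] for PMT.
Periodic rate r = 0.098 per year.
With n = 15: PMT = 100,000 / ([((1+r)^n − 1)/r]) = CHF 3,197.64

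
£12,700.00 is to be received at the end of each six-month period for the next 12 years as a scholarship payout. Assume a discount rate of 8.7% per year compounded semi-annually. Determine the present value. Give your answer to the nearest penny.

£186,879.95

This is an ordinary annuity: 24 payments of £12,700.00 at the end of each six-month period.
Periodic rate r = 0.087/2 per half-year; n is counted in half-years.
PV = PMT × [(1 − (1+r)^−n)/r] = 12,700 × [1 − (1+r)^−24] / r = £186,879.95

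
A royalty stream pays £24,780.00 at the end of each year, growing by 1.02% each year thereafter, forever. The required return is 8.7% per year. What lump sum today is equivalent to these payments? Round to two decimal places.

£322,656.25

Periodic rate r = 0.087 per year.
Growing perpetuity (Gordon): PV = PMT₁ / (r − g) = 24,780 / (r − 0.0102) = £322,656.25.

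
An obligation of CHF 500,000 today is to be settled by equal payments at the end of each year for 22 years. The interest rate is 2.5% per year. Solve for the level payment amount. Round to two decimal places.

Level ordinary annuity; solve PV = PMT × [(1 − (1+r)^−n)/r] for PMT.
Periodic rate r = 0.025 per year.
With n = 22: PMT = 500,000 / ([(1 − (1+r)^−n)/r]) = CHF 29,823.30

CHF 29,823.30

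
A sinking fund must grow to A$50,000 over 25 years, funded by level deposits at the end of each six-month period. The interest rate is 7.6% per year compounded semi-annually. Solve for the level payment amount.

A$348.33

Level ordinary annuity; solve FV = PMT × [((1+r)^n − 1)/r] for PMT.
Periodic rate r = 0.076/2 per half-year; n is counted in half-years.
With n = 50: PMT = 50,000 / ([((1+r)^n − 1)/r]) = A$348.33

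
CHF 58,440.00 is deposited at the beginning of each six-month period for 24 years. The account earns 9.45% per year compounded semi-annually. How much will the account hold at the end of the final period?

This is an annuity due: 48 deposits of CHF 58,440.00 at the beginning of each six-month period.
Periodic rate r = 0.0945/2 per half-year; n is counted in half-years.
FV = PMT × [((1+r)^n − 1)/r] × (1+r) = 58,440 × [(1+r)^48 − 1] / r × (1+r) = CHF 10,583,641.46

CHF 10,583,641.46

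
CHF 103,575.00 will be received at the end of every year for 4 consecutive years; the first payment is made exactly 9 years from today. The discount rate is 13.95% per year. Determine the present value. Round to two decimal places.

CHF 106,275.28

Ordinary annuity of 4 payments, first payment at period 9.
Periodic rate r = 0.1395 per year.
The ordinary-annuity PV formula values the stream one period before the first payment (period 8); discount that back 8 periods:
PV₀ = 103,575 × [1 − (1+r)^−4] / r × (1+r)^−8 = CHF 106,275.28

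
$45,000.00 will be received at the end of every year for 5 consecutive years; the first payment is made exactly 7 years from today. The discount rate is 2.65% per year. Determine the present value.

$177,929.92

Ordinary annuity of 5 payments, first payment at period 7.
Periodic rate r = 0.0265 per year.
The ordinary-annuity PV formula values the stream one period before the first payment (period 6); discount that back 6 periods:
PV₀ = 45,000 × [1 − (1+r)^−5] / r × (1+r)^−6 = $177,929.92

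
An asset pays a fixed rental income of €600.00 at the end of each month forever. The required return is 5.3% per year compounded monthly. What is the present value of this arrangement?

Periodic rate r = 0.053/12 per month.
Level perpetuity: PV = PMT / r = 600 / (0.053/12) = €135,849.06.

€135,849.06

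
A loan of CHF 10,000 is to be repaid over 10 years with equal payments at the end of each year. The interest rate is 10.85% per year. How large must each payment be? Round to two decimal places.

CHF 1,687.35

Level ordinary annuity; solve PV = PMT × [(1 − (1+r)^−n)/r] for PMT.
Periodic rate r = 0.1085 per year.
With n = 10: PMT = 10,000 / ([(1 − (1+r)^−n)/r]) = CHF 1,687.35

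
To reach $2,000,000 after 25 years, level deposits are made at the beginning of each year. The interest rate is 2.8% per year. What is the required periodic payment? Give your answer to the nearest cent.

Level annuity due; solve FV = PMT × [((1+r)^n − 1)/r] × (1+r) for PMT.
Periodic rate r = 0.028 per year.
With n = 25: PMT = 2,000,000 / ([((1+r)^n − 1)/r] × (1+r)) = $54,777.54

$54,777.54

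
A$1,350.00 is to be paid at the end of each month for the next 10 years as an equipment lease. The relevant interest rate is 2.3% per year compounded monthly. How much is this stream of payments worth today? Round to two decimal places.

This is an ordinary annuity: 120 payments of A$1,350.00 at the end of each month.
Periodic rate r = 0.023/12 per month; n is counted in months.
PV = PMT × [(1 − (1+r)^−n)/r] = 1,350 × [1 − (1+r)^−120] / r = A$144,596.60

A$144,596.60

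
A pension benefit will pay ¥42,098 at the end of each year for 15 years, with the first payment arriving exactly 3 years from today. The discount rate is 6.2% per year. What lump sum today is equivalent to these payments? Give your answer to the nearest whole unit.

¥357,829

Ordinary annuity of 15 payments, first payment at period 3.
Periodic rate r = 0.062 per year.
The ordinary-annuity PV formula values the stream one period before the first payment (period 2); discount that back 2 periods:
PV₀ = 42,098 × [1 − (1+r)^−15] / r × (1+r)^−2 = ¥357,829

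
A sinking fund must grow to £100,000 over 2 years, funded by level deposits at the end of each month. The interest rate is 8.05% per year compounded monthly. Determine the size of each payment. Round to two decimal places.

Level ordinary annuity; solve FV = PMT × [((1+r)^n − 1)/r] for PMT.
Periodic rate r = 0.0805/12 per month; n is counted in months.
With n = 24: PMT = 100,000 / ([((1+r)^n − 1)/r]) = £3,854.18

£3,854.18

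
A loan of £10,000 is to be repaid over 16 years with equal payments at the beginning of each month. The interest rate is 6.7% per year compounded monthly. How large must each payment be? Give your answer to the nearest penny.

£84.55

Level annuity due; solve PV = PMT × [(1 − (1+r)^−n)/r] × (1+r) for PMT.
Periodic rate r = 0.067/12 per month; n is counted in months.
With n = 192: PMT = 10,000 / ([(1 − (1+r)^−n)/r] × (1+r)) = £84.55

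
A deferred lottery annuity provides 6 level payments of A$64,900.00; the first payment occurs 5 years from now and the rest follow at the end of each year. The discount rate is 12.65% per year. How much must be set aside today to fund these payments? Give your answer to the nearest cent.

A$162,689.38

Ordinary annuity of 6 payments, first payment at period 5.
Periodic rate r = 0.1265 per year.
The ordinary-annuity PV formula values the stream one period before the first payment (period 4); discount that back 4 periods:
PV₀ = 64,900 × [1 − (1+r)^−6] / r × (1+r)^−4 = A$162,689.38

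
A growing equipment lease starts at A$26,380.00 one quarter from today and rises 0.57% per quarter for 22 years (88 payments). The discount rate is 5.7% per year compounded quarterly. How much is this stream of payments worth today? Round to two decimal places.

A$1,620,605.36

Periodic rate r = 0.057/4 per quarter; n is counted in quarters.
Growing ordinary annuity: PV = PMT₁ × [1 − ((1+g)/(1+r))^n] / (r − g) = 26,380 × [1 − ((1+0.0057)/(1+r))^88] / (r − 0.0057) = A$1,620,605.36.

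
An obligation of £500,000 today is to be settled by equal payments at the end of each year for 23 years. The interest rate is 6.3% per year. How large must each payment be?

Level ordinary annuity; solve PV = PMT × [(1 − (1+r)^−n)/r] for PMT.
Periodic rate r = 0.063 per year.
With n = 23: PMT = 500,000 / ([(1 − (1+r)^−n)/r]) = £41,739.61

£41,739.61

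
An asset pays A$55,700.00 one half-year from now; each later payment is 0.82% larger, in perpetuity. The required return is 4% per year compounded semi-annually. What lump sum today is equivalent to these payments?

A$4,720,338.98

Periodic rate r = 0.04/2 per half-year.
Growing perpetuity (Gordon): PV = PMT₁ / (r − g) = 55,700 / (r − 0.0082) = A$4,720,338.98.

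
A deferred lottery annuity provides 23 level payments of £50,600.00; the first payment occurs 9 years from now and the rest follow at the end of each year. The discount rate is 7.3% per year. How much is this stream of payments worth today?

£316,458.99

Ordinary annuity of 23 payments, first payment at period 9.
Periodic rate r = 0.073 per year.
The ordinary-annuity PV formula values the stream one period before the first payment (period 8); discount that back 8 periods:
PV₀ = 50,600 × [1 − (1+r)^−23] / r × (1+r)^−8 = £316,458.99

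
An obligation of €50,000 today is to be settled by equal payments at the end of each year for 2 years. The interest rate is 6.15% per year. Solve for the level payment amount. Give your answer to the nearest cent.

€27,329.18

Level ordinary annuity; solve PV = PMT × [(1 − (1+r)^−n)/r] for PMT.
Periodic rate r = 0.0615 per year.
With n = 2: PMT = 50,000 / ([(1 − (1+r)^−n)/r]) = €27,329.18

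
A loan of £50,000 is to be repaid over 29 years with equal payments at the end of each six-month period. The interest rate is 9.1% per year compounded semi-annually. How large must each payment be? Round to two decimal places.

Level ordinary annuity; solve PV = PMT × [(1 − (1+r)^−n)/r] for PMT.
Periodic rate r = 0.091/2 per half-year; n is counted in half-years.
With n = 58: PMT = 50,000 / ([(1 − (1+r)^−n)/r]) = £2,461.37

£2,461.37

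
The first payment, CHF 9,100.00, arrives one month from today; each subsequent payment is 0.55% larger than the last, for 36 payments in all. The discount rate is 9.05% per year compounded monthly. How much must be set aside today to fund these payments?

Periodic rate r = 0.0905/12 per month; n is counted in months.
Growing ordinary annuity: PV = PMT₁ × [1 − ((1+g)/(1+r))^n] / (r − g) = 9,100 × [1 − ((1+0.0055)/(1+r))^36] / (r − 0.0055) = CHF 313,877.97.

CHF 313,877.97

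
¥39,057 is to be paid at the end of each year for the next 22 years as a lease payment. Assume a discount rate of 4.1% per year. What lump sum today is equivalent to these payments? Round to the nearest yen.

¥559,061

This is an ordinary annuity: 22 payments of ¥39,057 at the end of each year.
Periodic rate r = 0.041 per year.
PV = PMT × [(1 − (1+r)^−n)/r] = 39,057 × [1 − (1+r)^−22] / r = ¥559,061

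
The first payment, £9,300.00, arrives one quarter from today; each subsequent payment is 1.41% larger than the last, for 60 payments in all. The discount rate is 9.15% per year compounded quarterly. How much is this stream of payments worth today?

Periodic rate r = 0.0915/4 per quarter; n is counted in quarters.
Growing ordinary annuity: PV = PMT₁ × [1 − ((1+g)/(1+r))^n] / (r − g) = 9,300 × [1 − ((1+0.0141)/(1+r))^60] / (r − 0.0141) = £427,811.80.

£427,811.80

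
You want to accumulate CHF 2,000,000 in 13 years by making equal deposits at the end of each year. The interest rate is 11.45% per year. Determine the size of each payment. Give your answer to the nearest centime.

Level ordinary annuity; solve FV = PMT × [((1+r)^n − 1)/r] for PMT.
Periodic rate r = 0.1145 per year.
With n = 13: PMT = 2,000,000 / ([((1+r)^n − 1)/r]) = CHF 74,038.33

CHF 74,038.33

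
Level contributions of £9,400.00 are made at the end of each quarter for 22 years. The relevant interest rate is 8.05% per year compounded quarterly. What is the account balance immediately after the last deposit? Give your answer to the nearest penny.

£2,229,977.72

This is an ordinary annuity: 88 deposits of £9,400.00 at the end of each quarter.
Periodic rate r = 0.0805/4 per quarter; n is counted in quarters.
FV = PMT × [((1+r)^n − 1)/r] = 9,400 × [(1+r)^88 − 1] / r = £2,229,977.72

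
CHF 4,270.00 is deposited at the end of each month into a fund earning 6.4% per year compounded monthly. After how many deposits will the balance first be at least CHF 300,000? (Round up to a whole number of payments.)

Periodic rate r = 0.064/12 per month; n is counted in months.
Ordinary annuity FV: 300,000 = 4,270 × [((1+r)^n − 1)/r].
(1+r)^n = 1 + 300,000 × r / 4,270, so n = ln(1 + 300,000·r/4,270) / ln(1+r) = 59.83.
Round up to a whole number of payments: n = 60.

60 payments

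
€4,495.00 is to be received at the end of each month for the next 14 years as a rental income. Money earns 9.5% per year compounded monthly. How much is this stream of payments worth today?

€416,833.58

This is an ordinary annuity: 168 payments of €4,495.00 at the end of each month.
Periodic rate r = 0.095/12 per month; n is counted in months.
PV = PMT × [(1 − (1+r)^−n)/r] = 4,495 × [1 − (1+r)^−168] / r = €416,833.58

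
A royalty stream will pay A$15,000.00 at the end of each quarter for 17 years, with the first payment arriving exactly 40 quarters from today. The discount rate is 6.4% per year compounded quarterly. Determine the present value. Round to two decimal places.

A$333,265.13

Ordinary annuity of 68 payments, first payment at period 40.
Periodic rate r = 0.064/4 per quarter; n is counted in quarters.
The ordinary-annuity PV formula values the stream one period before the first payment (period 39); discount that back 39 periods:
PV₀ = 15,000 × [1 − (1+r)^−68] / r × (1+r)^−39 = A$333,265.13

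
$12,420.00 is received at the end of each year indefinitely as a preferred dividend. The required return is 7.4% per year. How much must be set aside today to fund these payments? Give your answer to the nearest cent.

Periodic rate r = 0.074 per year.
Level perpetuity: PV = PMT / r = 12,420 / (0.074) = $167,837.84.

$167,837.84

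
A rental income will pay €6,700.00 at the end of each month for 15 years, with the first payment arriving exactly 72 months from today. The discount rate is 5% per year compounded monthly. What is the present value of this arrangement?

Ordinary annuity of 180 payments, first payment at period 72.
Periodic rate r = 0.05/12 per month; n is counted in months.
The ordinary-annuity PV formula values the stream one period before the first payment (period 71); discount that back 71 periods:
PV₀ = 6,700 × [1 − (1+r)^−180] / r × (1+r)^−71 = €630,666.53

€630,666.53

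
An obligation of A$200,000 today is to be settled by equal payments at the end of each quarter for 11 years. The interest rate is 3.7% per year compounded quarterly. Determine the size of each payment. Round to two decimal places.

Level ordinary annuity; solve PV = PMT × [(1 − (1+r)^−n)/r] for PMT.
Periodic rate r = 0.037/4 per quarter; n is counted in quarters.
With n = 44: PMT = 200,000 / ([(1 − (1+r)^−n)/r]) = A$5,553.73

A$5,553.73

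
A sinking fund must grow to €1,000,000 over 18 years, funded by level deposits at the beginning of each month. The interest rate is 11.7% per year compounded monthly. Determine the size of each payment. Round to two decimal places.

€1,353.89

Level annuity due; solve FV = PMT × [((1+r)^n − 1)/r] × (1+r) for PMT.
Periodic rate r = 0.117/12 per month; n is counted in months.
With n = 216: PMT = 1,000,000 / ([((1+r)^n − 1)/r] × (1+r)) = €1,353.89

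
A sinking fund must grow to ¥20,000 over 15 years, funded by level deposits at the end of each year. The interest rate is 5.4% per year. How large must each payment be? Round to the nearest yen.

Level ordinary annuity; solve FV = PMT × [((1+r)^n − 1)/r] for PMT.
Periodic rate r = 0.054 per year.
With n = 15: PMT = 20,000 / ([((1+r)^n − 1)/r]) = ¥899

¥899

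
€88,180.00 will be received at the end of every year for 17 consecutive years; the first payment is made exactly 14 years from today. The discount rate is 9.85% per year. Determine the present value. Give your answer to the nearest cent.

Ordinary annuity of 17 payments, first payment at period 14.
Periodic rate r = 0.0985 per year.
The ordinary-annuity PV formula values the stream one period before the first payment (period 13); discount that back 13 periods:
PV₀ = 88,180 × [1 − (1+r)^−17] / r × (1+r)^−13 = €210,508.86

€210,508.86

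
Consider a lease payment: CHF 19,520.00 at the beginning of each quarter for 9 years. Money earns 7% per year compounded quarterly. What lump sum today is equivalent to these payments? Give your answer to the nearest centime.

This is an annuity due: 36 payments of CHF 19,520.00 at the beginning of each quarter.
Periodic rate r = 0.07/4 per quarter; n is counted in quarters.
PV = PMT × [(1 − (1+r)^−n)/r] × (1+r) = 19,520 × [1 − (1+r)^−36] / r × (1+r) = CHF 527,181.54

CHF 527,181.54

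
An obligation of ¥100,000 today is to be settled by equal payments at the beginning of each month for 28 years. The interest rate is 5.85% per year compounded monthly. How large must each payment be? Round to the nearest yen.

¥603

Level annuity due; solve PV = PMT × [(1 − (1+r)^−n)/r] × (1+r) for PMT.
Periodic rate r = 0.0585/12 per month; n is counted in months.
With n = 336: PMT = 100,000 / ([(1 − (1+r)^−n)/r] × (1+r)) = ¥603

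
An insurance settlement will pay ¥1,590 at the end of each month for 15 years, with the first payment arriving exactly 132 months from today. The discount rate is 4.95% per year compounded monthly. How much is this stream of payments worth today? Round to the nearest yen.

¥117,643

Ordinary annuity of 180 payments, first payment at period 132.
Periodic rate r = 0.0495/12 per month; n is counted in months.
The ordinary-annuity PV formula values the stream one period before the first payment (period 131); discount that back 131 periods:
PV₀ = 1,590 × [1 − (1+r)^−180] / r × (1+r)^−131 = ¥117,643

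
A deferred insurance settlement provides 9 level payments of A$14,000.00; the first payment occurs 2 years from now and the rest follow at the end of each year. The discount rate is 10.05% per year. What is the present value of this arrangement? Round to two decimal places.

Ordinary annuity of 9 payments, first payment at period 2.
Periodic rate r = 0.1005 per year.
The ordinary-annuity PV formula values the stream one period before the first payment (period 1); discount that back 1 periods:
PV₀ = 14,000 × [1 − (1+r)^−9] / r × (1+r)^−1 = A$73,117.99

A$73,117.99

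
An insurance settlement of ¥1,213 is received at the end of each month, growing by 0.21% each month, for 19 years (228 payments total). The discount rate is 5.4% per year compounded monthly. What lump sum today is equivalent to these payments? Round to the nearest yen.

Periodic rate r = 0.054/12 per month; n is counted in months.
Growing ordinary annuity: PV = PMT₁ × [1 − ((1+g)/(1+r))^n] / (r − g) = 1,213 × [1 − ((1+0.0021)/(1+r))^228] / (r − 0.0021) = ¥212,472.

¥212,472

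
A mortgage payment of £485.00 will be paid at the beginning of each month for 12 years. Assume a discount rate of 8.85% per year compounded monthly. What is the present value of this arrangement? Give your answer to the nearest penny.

This is an annuity due: 144 payments of £485.00 at the beginning of each month.
Periodic rate r = 0.0885/12 per month; n is counted in months.
PV = PMT × [(1 − (1+r)^−n)/r] × (1+r) = 485 × [1 − (1+r)^−144] / r × (1+r) = £43,252.23

£43,252.23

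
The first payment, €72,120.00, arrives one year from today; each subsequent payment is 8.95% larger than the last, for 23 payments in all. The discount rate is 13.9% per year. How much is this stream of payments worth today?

€932,607.64

Periodic rate r = 0.139 per year.
Growing ordinary annuity: PV = PMT₁ × [1 − ((1+g)/(1+r))^n] / (r − g) = 72,120 × [1 − ((1+0.0895)/(1+r))^23] / (r − 0.0895) = €932,607.64.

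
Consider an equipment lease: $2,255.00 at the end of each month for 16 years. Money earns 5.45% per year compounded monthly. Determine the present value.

This is an ordinary annuity: 192 payments of $2,255.00 at the end of each month.
Periodic rate r = 0.0545/12 per month; n is counted in months.
PV = PMT × [(1 − (1+r)^−n)/r] = 2,255 × [1 − (1+r)^−192] / r = $288,503.92

$288,503.92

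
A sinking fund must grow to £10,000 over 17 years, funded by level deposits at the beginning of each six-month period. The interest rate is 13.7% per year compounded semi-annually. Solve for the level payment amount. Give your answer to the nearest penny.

Level annuity due; solve FV = PMT × [((1+r)^n − 1)/r] × (1+r) for PMT.
Periodic rate r = 0.137/2 per half-year; n is counted in half-years.
With n = 34: PMT = 10,000 / ([((1+r)^n − 1)/r] × (1+r)) = £75.30

£75.30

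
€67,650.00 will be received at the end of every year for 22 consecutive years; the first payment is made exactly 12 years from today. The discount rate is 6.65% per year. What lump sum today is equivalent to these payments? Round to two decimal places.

Ordinary annuity of 22 payments, first payment at period 12.
Periodic rate r = 0.0665 per year.
The ordinary-annuity PV formula values the stream one period before the first payment (period 11); discount that back 11 periods:
PV₀ = 67,650 × [1 − (1+r)^−22] / r × (1+r)^−11 = €379,499.77

€379,499.77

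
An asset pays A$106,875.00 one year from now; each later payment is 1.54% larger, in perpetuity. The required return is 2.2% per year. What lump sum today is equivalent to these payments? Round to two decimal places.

A$16,193,181.82

Periodic rate r = 0.022 per year.
Growing perpetuity (Gordon): PV = PMT₁ / (r − g) = 106,875 / (r − 0.0154) = A$16,193,181.82.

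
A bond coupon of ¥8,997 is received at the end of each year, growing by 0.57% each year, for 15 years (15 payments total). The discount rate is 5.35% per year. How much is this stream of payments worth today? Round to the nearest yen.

Periodic rate r = 0.0535 per year.
Growing ordinary annuity: PV = PMT₁ × [1 − ((1+g)/(1+r))^n] / (r − g) = 8,997 × [1 − ((1+0.0057)/(1+r))^15] / (r − 0.0057) = ¥94,427.

¥94,427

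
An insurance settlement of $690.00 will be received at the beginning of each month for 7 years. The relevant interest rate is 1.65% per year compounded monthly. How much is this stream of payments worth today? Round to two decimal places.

This is an annuity due: 84 payments of $690.00 at the beginning of each month.
Periodic rate r = 0.0165/12 per month; n is counted in months.
PV = PMT × [(1 − (1+r)^−n)/r] × (1+r) = 690 × [1 − (1+r)^−84] / r × (1+r) = $54,777.79

$54,777.79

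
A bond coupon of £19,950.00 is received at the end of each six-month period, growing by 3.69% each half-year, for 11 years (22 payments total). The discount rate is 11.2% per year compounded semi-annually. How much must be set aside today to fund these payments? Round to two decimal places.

£345,442.43

Periodic rate r = 0.112/2 per half-year; n is counted in half-years.
Growing ordinary annuity: PV = PMT₁ × [1 − ((1+g)/(1+r))^n] / (r − g) = 19,950 × [1 − ((1+0.0369)/(1+r))^22] / (r − 0.0369) = £345,442.43.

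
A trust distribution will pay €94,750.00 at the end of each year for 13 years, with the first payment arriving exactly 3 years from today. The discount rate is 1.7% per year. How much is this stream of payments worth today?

€1,060,467.88

Ordinary annuity of 13 payments, first payment at period 3.
Periodic rate r = 0.017 per year.
The ordinary-annuity PV formula values the stream one period before the first payment (period 2); discount that back 2 periods:
PV₀ = 94,750 × [1 − (1+r)^−13] / r × (1+r)^−2 = €1,060,467.88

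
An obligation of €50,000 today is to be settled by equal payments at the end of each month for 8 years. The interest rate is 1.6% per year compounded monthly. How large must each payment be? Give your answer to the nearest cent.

€555.22

Level ordinary annuity; solve PV = PMT × [(1 − (1+r)^−n)/r] for PMT.
Periodic rate r = 0.016/12 per month; n is counted in months.
With n = 96: PMT = 50,000 / ([(1 − (1+r)^−n)/r]) = €555.22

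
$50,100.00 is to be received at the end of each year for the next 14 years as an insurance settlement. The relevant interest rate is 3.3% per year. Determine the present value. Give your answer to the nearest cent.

This is an ordinary annuity: 14 payments of $50,100.00 at the end of each year.
Periodic rate r = 0.033 per year.
PV = PMT × [(1 − (1+r)^−n)/r] = 50,100 × [1 − (1+r)^−14] / r = $554,531.91

$554,531.91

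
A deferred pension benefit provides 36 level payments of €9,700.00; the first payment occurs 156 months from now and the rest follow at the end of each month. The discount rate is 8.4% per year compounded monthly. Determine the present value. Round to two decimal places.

€104,376.03

Ordinary annuity of 36 payments, first payment at period 156.
Periodic rate r = 0.084/12 per month; n is counted in months.
The ordinary-annuity PV formula values the stream one period before the first payment (period 155); discount that back 155 periods:
PV₀ = 9,700 × [1 − (1+r)^−36] / r × (1+r)^−155 = €104,376.03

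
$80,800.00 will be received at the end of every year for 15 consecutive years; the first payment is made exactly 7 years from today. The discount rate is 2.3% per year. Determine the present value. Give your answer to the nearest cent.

$885,804.06

Ordinary annuity of 15 payments, first payment at period 7.
Periodic rate r = 0.023 per year.
The ordinary-annuity PV formula values the stream one period before the first payment (period 6); discount that back 6 periods:
PV₀ = 80,800 × [1 − (1+r)^−15] / r × (1+r)^−6 = $885,804.06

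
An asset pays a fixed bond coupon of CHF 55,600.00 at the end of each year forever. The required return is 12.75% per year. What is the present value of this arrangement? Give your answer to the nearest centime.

Periodic rate r = 0.1275 per year.
Level perpetuity: PV = PMT / r = 55,600 / (0.1275) = CHF 436,078.43.

CHF 436,078.43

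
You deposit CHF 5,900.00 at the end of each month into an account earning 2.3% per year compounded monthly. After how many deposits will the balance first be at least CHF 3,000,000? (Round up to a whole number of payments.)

356 payments

Periodic rate r = 0.023/12 per month; n is counted in months.
Ordinary annuity FV: 3,000,000 = 5,900 × [((1+r)^n − 1)/r].
(1+r)^n = 1 + 3,000,000 × r / 5,900, so n = ln(1 + 3,000,000·r/5,900) / ln(1+r) = 355.31.
Round up to a whole number of payments: n = 356.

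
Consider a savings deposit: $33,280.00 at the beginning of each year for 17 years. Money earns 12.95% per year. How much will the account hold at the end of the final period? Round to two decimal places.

$2,010,462.26

This is an annuity due: 17 deposits of $33,280.00 at the beginning of each year.
Periodic rate r = 0.1295 per year.
FV = PMT × [((1+r)^n − 1)/r] × (1+r) = 33,280 × [(1+r)^17 − 1] / r × (1+r) = $2,010,462.26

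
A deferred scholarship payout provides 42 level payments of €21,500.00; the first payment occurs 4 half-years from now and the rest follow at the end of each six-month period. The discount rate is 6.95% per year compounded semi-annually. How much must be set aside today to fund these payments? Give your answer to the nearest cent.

Ordinary annuity of 42 payments, first payment at period 4.
Periodic rate r = 0.0695/2 per half-year; n is counted in half-years.
The ordinary-annuity PV formula values the stream one period before the first payment (period 3); discount that back 3 periods:
PV₀ = 21,500 × [1 − (1+r)^−42] / r × (1+r)^−3 = €425,429.60

€425,429.60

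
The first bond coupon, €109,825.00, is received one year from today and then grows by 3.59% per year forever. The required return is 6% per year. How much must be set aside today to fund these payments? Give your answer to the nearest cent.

Periodic rate r = 0.06 per year.
Growing perpetuity (Gordon): PV = PMT₁ / (r − g) = 109,825 / (r − 0.0359) = €4,557,053.94.

€4,557,053.94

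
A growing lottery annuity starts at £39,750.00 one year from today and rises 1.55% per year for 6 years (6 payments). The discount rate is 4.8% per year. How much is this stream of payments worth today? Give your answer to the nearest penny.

£210,645.44

Periodic rate r = 0.048 per year.
Growing ordinary annuity: PV = PMT₁ × [1 − ((1+g)/(1+r))^n] / (r − g) = 39,750 × [1 − ((1+0.0155)/(1+r))^6] / (r − 0.0155) = £210,645.44.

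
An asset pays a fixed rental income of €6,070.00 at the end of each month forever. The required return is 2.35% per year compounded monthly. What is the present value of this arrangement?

Periodic rate r = 0.0235/12 per month.
Level perpetuity: PV = PMT / r = 6,070 / (0.0235/12) = €3,099,574.47.

€3,099,574.47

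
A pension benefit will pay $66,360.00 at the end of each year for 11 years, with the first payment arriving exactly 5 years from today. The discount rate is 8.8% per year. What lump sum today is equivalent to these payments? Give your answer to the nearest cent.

$325,346.78

Ordinary annuity of 11 payments, first payment at period 5.
Periodic rate r = 0.088 per year.
The ordinary-annuity PV formula values the stream one period before the first payment (period 4); discount that back 4 periods:
PV₀ = 66,360 × [1 − (1+r)^−11] / r × (1+r)^−4 = $325,346.78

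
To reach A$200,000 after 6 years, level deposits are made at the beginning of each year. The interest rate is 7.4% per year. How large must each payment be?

Level annuity due; solve FV = PMT × [((1+r)^n − 1)/r] × (1+r) for PMT.
Periodic rate r = 0.074 per year.
With n = 6: PMT = 200,000 / ([((1+r)^n − 1)/r] × (1+r)) = A$25,771.57

A$25,771.57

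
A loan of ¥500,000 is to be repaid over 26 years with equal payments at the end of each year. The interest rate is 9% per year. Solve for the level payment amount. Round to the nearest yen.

Level ordinary annuity; solve PV = PMT × [(1 − (1+r)^−n)/r] for PMT.
Periodic rate r = 0.09 per year.
With n = 26: PMT = 500,000 / ([(1 − (1+r)^−n)/r]) = ¥50,358

¥50,358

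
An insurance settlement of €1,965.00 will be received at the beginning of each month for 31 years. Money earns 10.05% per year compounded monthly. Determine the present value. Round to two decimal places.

€225,960.48

This is an annuity due: 372 payments of €1,965.00 at the beginning of each month.
Periodic rate r = 0.1005/12 per month; n is counted in months.
PV = PMT × [(1 − (1+r)^−n)/r] × (1+r) = 1,965 × [1 − (1+r)^−372] / r × (1+r) = €225,960.48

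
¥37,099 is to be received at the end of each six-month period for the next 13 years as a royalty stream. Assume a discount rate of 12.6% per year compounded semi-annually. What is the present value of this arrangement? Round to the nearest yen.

¥468,603

This is an ordinary annuity: 26 payments of ¥37,099 at the end of each six-month period.
Periodic rate r = 0.126/2 per half-year; n is counted in half-years.
PV = PMT × [(1 − (1+r)^−n)/r] = 37,099 × [1 − (1+r)^−26] / r = ¥468,603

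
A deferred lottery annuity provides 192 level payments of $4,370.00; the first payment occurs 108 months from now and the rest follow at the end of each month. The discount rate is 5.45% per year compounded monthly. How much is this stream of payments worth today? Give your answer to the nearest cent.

$344,282.86

Ordinary annuity of 192 payments, first payment at period 108.
Periodic rate r = 0.0545/12 per month; n is counted in months.
The ordinary-annuity PV formula values the stream one period before the first payment (period 107); discount that back 107 periods:
PV₀ = 4,370 × [1 − (1+r)^−192] / r × (1+r)^−107 = $344,282.86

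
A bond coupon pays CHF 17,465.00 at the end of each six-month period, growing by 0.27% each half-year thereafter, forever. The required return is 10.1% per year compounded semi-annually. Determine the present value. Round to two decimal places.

CHF 365,376.57

Periodic rate r = 0.101/2 per half-year.
Growing perpetuity (Gordon): PV = PMT₁ / (r − g) = 17,465 / (r − 0.0027) = CHF 365,376.57.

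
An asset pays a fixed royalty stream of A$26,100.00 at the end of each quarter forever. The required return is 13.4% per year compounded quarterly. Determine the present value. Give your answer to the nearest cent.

Periodic rate r = 0.134/4 per quarter.
Level perpetuity: PV = PMT / r = 26,100 / (0.134/4) = A$779,104.48.

A$779,104.48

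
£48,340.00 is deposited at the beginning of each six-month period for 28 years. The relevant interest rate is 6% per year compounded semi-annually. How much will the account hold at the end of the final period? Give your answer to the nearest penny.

£7,028,074.36

This is an annuity due: 56 deposits of £48,340.00 at the beginning of each six-month period.
Periodic rate r = 0.06/2 per half-year; n is counted in half-years.
FV = PMT × [((1+r)^n − 1)/r] × (1+r) = 48,340 × [(1+r)^56 − 1] / r × (1+r) = £7,028,074.36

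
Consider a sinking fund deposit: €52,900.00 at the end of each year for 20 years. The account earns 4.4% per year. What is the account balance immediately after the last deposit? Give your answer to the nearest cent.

This is an ordinary annuity: 20 deposits of €52,900.00 at the end of each year.
Periodic rate r = 0.044 per year.
FV = PMT × [((1+r)^n − 1)/r] = 52,900 × [(1+r)^20 − 1] / r = €1,642,273.32

€1,642,273.32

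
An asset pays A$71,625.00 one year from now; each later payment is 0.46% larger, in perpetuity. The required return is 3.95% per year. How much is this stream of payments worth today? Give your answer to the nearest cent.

A$2,052,292.26

Periodic rate r = 0.0395 per year.
Growing perpetuity (Gordon): PV = PMT₁ / (r − g) = 71,625 / (r − 0.0046) = A$2,052,292.26.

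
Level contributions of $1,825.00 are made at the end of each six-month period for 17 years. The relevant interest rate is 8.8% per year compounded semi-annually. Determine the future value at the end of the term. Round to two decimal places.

$137,842.07

This is an ordinary annuity: 34 deposits of $1,825.00 at the end of each six-month period.
Periodic rate r = 0.088/2 per half-year; n is counted in half-years.
FV = PMT × [((1+r)^n − 1)/r] = 1,825 × [(1+r)^34 − 1] / r = $137,842.07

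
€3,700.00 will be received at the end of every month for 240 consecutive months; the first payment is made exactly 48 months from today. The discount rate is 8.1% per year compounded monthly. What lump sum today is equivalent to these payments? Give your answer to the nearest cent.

Ordinary annuity of 240 payments, first payment at period 48.
Periodic rate r = 0.081/12 per month; n is counted in months.
The ordinary-annuity PV formula values the stream one period before the first payment (period 47); discount that back 47 periods:
PV₀ = 3,700 × [1 − (1+r)^−240] / r × (1+r)^−47 = €320,055.25

€320,055.25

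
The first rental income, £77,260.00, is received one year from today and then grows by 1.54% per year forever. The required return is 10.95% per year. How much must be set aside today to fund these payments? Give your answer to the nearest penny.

£821,041.45

Periodic rate r = 0.1095 per year.
Growing perpetuity (Gordon): PV = PMT₁ / (r − g) = 77,260 / (r − 0.0154) = £821,041.45.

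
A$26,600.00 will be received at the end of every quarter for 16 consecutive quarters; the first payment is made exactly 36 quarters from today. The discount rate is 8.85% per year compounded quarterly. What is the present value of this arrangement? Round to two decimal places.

A$165,114.31

Ordinary annuity of 16 payments, first payment at period 36.
Periodic rate r = 0.0885/4 per quarter; n is counted in quarters.
The ordinary-annuity PV formula values the stream one period before the first payment (period 35); discount that back 35 periods:
PV₀ = 26,600 × [1 − (1+r)^−16] / r × (1+r)^−35 = A$165,114.31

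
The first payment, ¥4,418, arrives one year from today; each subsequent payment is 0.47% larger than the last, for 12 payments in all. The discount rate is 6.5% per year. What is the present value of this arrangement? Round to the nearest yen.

Periodic rate r = 0.065 per year.
Growing ordinary annuity: PV = PMT₁ × [1 − ((1+g)/(1+r))^n] / (r − g) = 4,418 × [1 − ((1+0.0047)/(1+r))^12] / (r − 0.0047) = ¥36,863.

¥36,863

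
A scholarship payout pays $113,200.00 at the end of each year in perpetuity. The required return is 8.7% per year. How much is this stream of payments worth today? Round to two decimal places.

Periodic rate r = 0.087 per year.
Level perpetuity: PV = PMT / r = 113,200 / (0.087) = $1,301,149.43.

$1,301,149.43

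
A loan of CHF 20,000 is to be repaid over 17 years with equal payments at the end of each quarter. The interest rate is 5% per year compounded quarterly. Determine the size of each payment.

CHF 438.34

Level ordinary annuity; solve PV = PMT × [(1 − (1+r)^−n)/r] for PMT.
Periodic rate r = 0.05/4 per quarter; n is counted in quarters.
With n = 68: PMT = 20,000 / ([(1 − (1+r)^−n)/r]) = CHF 438.34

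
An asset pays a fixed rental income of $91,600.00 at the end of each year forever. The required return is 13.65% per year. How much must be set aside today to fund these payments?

Periodic rate r = 0.1365 per year.
Level perpetuity: PV = PMT / r = 91,600 / (0.1365) = $671,062.27.

$671,062.27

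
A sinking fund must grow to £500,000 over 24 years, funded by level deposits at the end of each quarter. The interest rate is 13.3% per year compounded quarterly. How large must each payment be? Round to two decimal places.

£752.07

Level ordinary annuity; solve FV = PMT × [((1+r)^n − 1)/r] for PMT.
Periodic rate r = 0.133/4 per quarter; n is counted in quarters.
With n = 96: PMT = 500,000 / ([((1+r)^n − 1)/r]) = £752.07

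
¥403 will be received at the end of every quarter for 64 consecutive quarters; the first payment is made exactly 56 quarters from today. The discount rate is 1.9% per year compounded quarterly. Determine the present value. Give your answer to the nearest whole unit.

¥17,103

Ordinary annuity of 64 payments, first payment at period 56.
Periodic rate r = 0.019/4 per quarter; n is counted in quarters.
The ordinary-annuity PV formula values the stream one period before the first payment (period 55); discount that back 55 periods:
PV₀ = 403 × [1 − (1+r)^−64] / r × (1+r)^−55 = ¥17,103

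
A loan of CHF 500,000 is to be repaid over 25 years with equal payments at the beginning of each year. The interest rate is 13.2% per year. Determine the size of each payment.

CHF 61,055.35

Level annuity due; solve PV = PMT × [(1 − (1+r)^−n)/r] × (1+r) for PMT.
Periodic rate r = 0.132 per year.
With n = 25: PMT = 500,000 / ([(1 − (1+r)^−n)/r] × (1+r)) = CHF 61,055.35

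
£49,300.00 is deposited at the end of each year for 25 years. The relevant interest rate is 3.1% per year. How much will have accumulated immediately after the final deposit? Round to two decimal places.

This is an ordinary annuity: 25 deposits of £49,300.00 at the end of each year.
Periodic rate r = 0.031 per year.
FV = PMT × [((1+r)^n − 1)/r] = 49,300 × [(1+r)^25 − 1] / r = £1,821,228.34

£1,821,228.34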